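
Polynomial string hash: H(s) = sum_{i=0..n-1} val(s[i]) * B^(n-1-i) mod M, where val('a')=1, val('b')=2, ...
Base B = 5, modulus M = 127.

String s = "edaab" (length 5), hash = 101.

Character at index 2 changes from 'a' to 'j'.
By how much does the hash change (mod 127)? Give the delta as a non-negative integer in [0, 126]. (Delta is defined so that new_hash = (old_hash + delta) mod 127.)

Answer: 98

Derivation:
Delta formula: (val(new) - val(old)) * B^(n-1-k) mod M
  val('j') - val('a') = 10 - 1 = 9
  B^(n-1-k) = 5^2 mod 127 = 25
  Delta = 9 * 25 mod 127 = 98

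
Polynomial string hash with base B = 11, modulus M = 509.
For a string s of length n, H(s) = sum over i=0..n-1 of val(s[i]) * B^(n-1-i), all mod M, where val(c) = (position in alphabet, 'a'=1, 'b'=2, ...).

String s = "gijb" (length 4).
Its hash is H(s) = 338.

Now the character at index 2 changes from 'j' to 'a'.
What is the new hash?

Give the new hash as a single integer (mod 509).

Answer: 239

Derivation:
val('j') = 10, val('a') = 1
Position k = 2, exponent = n-1-k = 1
B^1 mod M = 11^1 mod 509 = 11
Delta = (1 - 10) * 11 mod 509 = 410
New hash = (338 + 410) mod 509 = 239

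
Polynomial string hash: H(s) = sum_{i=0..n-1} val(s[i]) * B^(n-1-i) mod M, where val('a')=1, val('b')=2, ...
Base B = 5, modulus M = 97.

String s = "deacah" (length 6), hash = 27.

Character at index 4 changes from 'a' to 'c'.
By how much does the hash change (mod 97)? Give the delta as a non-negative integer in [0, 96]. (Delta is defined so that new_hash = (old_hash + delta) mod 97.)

Answer: 10

Derivation:
Delta formula: (val(new) - val(old)) * B^(n-1-k) mod M
  val('c') - val('a') = 3 - 1 = 2
  B^(n-1-k) = 5^1 mod 97 = 5
  Delta = 2 * 5 mod 97 = 10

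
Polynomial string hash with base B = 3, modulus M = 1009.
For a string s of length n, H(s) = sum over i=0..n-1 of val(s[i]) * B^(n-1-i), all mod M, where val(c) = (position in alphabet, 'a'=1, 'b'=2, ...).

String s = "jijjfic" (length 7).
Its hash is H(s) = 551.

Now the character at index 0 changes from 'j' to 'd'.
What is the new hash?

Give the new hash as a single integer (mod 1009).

Answer: 213

Derivation:
val('j') = 10, val('d') = 4
Position k = 0, exponent = n-1-k = 6
B^6 mod M = 3^6 mod 1009 = 729
Delta = (4 - 10) * 729 mod 1009 = 671
New hash = (551 + 671) mod 1009 = 213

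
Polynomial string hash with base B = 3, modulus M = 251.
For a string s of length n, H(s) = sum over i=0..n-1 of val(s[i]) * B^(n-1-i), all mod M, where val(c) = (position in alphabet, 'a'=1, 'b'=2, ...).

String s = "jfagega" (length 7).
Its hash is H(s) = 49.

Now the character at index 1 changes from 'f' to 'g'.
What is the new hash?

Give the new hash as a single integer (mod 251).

Answer: 41

Derivation:
val('f') = 6, val('g') = 7
Position k = 1, exponent = n-1-k = 5
B^5 mod M = 3^5 mod 251 = 243
Delta = (7 - 6) * 243 mod 251 = 243
New hash = (49 + 243) mod 251 = 41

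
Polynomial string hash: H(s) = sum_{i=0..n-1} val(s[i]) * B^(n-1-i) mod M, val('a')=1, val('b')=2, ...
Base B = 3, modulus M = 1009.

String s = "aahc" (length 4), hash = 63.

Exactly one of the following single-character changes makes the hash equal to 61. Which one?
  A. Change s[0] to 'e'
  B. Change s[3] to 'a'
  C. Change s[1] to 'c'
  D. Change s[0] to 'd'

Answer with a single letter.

Option A: s[0]='a'->'e', delta=(5-1)*3^3 mod 1009 = 108, hash=63+108 mod 1009 = 171
Option B: s[3]='c'->'a', delta=(1-3)*3^0 mod 1009 = 1007, hash=63+1007 mod 1009 = 61 <-- target
Option C: s[1]='a'->'c', delta=(3-1)*3^2 mod 1009 = 18, hash=63+18 mod 1009 = 81
Option D: s[0]='a'->'d', delta=(4-1)*3^3 mod 1009 = 81, hash=63+81 mod 1009 = 144

Answer: B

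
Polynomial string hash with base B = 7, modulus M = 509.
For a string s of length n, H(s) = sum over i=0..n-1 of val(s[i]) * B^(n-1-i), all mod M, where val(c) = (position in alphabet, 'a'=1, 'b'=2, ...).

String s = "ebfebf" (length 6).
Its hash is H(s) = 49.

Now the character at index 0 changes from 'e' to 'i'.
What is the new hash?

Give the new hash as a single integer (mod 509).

Answer: 89

Derivation:
val('e') = 5, val('i') = 9
Position k = 0, exponent = n-1-k = 5
B^5 mod M = 7^5 mod 509 = 10
Delta = (9 - 5) * 10 mod 509 = 40
New hash = (49 + 40) mod 509 = 89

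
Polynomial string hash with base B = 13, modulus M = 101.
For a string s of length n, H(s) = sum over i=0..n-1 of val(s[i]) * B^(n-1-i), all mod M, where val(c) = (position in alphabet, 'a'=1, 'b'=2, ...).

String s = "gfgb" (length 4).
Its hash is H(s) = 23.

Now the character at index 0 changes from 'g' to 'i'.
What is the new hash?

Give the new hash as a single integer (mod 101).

val('g') = 7, val('i') = 9
Position k = 0, exponent = n-1-k = 3
B^3 mod M = 13^3 mod 101 = 76
Delta = (9 - 7) * 76 mod 101 = 51
New hash = (23 + 51) mod 101 = 74

Answer: 74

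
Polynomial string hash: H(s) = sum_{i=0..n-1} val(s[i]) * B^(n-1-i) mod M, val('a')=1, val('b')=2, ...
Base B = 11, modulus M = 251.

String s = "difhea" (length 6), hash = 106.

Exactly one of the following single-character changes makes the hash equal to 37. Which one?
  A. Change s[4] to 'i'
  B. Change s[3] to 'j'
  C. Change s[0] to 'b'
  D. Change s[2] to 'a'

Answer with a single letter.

Answer: C

Derivation:
Option A: s[4]='e'->'i', delta=(9-5)*11^1 mod 251 = 44, hash=106+44 mod 251 = 150
Option B: s[3]='h'->'j', delta=(10-8)*11^2 mod 251 = 242, hash=106+242 mod 251 = 97
Option C: s[0]='d'->'b', delta=(2-4)*11^5 mod 251 = 182, hash=106+182 mod 251 = 37 <-- target
Option D: s[2]='f'->'a', delta=(1-6)*11^3 mod 251 = 122, hash=106+122 mod 251 = 228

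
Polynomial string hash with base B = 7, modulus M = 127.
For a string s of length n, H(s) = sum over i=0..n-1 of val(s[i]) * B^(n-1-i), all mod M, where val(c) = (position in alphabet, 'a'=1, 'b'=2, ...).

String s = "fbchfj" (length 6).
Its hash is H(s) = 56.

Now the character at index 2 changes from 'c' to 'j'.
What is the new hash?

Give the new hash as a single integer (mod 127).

val('c') = 3, val('j') = 10
Position k = 2, exponent = n-1-k = 3
B^3 mod M = 7^3 mod 127 = 89
Delta = (10 - 3) * 89 mod 127 = 115
New hash = (56 + 115) mod 127 = 44

Answer: 44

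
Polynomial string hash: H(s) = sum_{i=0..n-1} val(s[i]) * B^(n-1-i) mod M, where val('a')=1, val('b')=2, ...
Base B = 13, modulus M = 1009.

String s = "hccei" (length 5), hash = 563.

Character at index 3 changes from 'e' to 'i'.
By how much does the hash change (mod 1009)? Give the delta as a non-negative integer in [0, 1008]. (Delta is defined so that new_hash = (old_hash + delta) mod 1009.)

Delta formula: (val(new) - val(old)) * B^(n-1-k) mod M
  val('i') - val('e') = 9 - 5 = 4
  B^(n-1-k) = 13^1 mod 1009 = 13
  Delta = 4 * 13 mod 1009 = 52

Answer: 52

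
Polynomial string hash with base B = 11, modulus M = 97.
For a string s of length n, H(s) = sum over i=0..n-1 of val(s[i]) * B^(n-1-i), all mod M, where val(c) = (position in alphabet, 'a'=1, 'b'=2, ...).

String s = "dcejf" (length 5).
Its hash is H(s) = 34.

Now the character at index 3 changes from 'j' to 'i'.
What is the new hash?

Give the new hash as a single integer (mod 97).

Answer: 23

Derivation:
val('j') = 10, val('i') = 9
Position k = 3, exponent = n-1-k = 1
B^1 mod M = 11^1 mod 97 = 11
Delta = (9 - 10) * 11 mod 97 = 86
New hash = (34 + 86) mod 97 = 23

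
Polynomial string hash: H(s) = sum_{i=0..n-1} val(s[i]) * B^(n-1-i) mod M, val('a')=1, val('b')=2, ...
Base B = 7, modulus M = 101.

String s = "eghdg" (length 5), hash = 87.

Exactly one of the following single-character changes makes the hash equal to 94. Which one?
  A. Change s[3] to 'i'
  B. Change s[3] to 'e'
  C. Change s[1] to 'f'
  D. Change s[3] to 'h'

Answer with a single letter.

Option A: s[3]='d'->'i', delta=(9-4)*7^1 mod 101 = 35, hash=87+35 mod 101 = 21
Option B: s[3]='d'->'e', delta=(5-4)*7^1 mod 101 = 7, hash=87+7 mod 101 = 94 <-- target
Option C: s[1]='g'->'f', delta=(6-7)*7^3 mod 101 = 61, hash=87+61 mod 101 = 47
Option D: s[3]='d'->'h', delta=(8-4)*7^1 mod 101 = 28, hash=87+28 mod 101 = 14

Answer: B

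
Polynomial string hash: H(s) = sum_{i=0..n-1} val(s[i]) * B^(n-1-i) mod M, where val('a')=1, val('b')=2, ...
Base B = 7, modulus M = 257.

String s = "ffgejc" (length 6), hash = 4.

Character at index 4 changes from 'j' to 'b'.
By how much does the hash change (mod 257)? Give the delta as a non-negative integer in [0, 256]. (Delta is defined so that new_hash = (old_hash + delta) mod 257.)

Answer: 201

Derivation:
Delta formula: (val(new) - val(old)) * B^(n-1-k) mod M
  val('b') - val('j') = 2 - 10 = -8
  B^(n-1-k) = 7^1 mod 257 = 7
  Delta = -8 * 7 mod 257 = 201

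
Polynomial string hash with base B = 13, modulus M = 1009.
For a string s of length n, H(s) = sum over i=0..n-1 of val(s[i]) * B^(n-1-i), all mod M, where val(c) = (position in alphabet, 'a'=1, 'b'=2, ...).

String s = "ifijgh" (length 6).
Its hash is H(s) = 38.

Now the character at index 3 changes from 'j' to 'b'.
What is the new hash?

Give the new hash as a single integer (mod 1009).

Answer: 704

Derivation:
val('j') = 10, val('b') = 2
Position k = 3, exponent = n-1-k = 2
B^2 mod M = 13^2 mod 1009 = 169
Delta = (2 - 10) * 169 mod 1009 = 666
New hash = (38 + 666) mod 1009 = 704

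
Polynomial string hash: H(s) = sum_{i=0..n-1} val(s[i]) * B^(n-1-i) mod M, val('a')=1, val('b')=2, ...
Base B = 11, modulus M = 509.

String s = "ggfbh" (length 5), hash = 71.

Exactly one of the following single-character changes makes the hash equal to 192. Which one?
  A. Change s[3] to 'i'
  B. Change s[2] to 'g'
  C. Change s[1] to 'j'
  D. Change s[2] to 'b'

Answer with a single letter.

Answer: B

Derivation:
Option A: s[3]='b'->'i', delta=(9-2)*11^1 mod 509 = 77, hash=71+77 mod 509 = 148
Option B: s[2]='f'->'g', delta=(7-6)*11^2 mod 509 = 121, hash=71+121 mod 509 = 192 <-- target
Option C: s[1]='g'->'j', delta=(10-7)*11^3 mod 509 = 430, hash=71+430 mod 509 = 501
Option D: s[2]='f'->'b', delta=(2-6)*11^2 mod 509 = 25, hash=71+25 mod 509 = 96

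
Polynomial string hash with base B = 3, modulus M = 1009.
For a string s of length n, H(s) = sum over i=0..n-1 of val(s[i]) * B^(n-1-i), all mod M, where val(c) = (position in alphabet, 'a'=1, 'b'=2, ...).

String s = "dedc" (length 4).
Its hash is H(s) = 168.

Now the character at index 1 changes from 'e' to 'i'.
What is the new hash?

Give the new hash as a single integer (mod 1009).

val('e') = 5, val('i') = 9
Position k = 1, exponent = n-1-k = 2
B^2 mod M = 3^2 mod 1009 = 9
Delta = (9 - 5) * 9 mod 1009 = 36
New hash = (168 + 36) mod 1009 = 204

Answer: 204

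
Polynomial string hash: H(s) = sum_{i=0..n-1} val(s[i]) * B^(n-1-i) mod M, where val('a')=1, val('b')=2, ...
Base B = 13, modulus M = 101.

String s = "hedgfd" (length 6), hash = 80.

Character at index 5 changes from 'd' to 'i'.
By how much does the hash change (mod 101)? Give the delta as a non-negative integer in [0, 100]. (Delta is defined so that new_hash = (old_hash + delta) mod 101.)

Delta formula: (val(new) - val(old)) * B^(n-1-k) mod M
  val('i') - val('d') = 9 - 4 = 5
  B^(n-1-k) = 13^0 mod 101 = 1
  Delta = 5 * 1 mod 101 = 5

Answer: 5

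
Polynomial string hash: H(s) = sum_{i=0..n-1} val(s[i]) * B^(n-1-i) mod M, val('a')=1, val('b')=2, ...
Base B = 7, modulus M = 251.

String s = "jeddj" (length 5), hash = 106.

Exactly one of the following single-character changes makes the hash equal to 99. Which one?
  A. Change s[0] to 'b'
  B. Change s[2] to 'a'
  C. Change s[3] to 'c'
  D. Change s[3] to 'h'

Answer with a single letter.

Answer: C

Derivation:
Option A: s[0]='j'->'b', delta=(2-10)*7^4 mod 251 = 119, hash=106+119 mod 251 = 225
Option B: s[2]='d'->'a', delta=(1-4)*7^2 mod 251 = 104, hash=106+104 mod 251 = 210
Option C: s[3]='d'->'c', delta=(3-4)*7^1 mod 251 = 244, hash=106+244 mod 251 = 99 <-- target
Option D: s[3]='d'->'h', delta=(8-4)*7^1 mod 251 = 28, hash=106+28 mod 251 = 134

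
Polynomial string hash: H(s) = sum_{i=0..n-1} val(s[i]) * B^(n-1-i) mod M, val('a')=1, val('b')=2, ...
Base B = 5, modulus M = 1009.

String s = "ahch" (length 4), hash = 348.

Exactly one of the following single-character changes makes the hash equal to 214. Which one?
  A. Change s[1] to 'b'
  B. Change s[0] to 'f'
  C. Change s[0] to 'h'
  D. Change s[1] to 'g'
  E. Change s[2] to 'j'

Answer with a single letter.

Answer: C

Derivation:
Option A: s[1]='h'->'b', delta=(2-8)*5^2 mod 1009 = 859, hash=348+859 mod 1009 = 198
Option B: s[0]='a'->'f', delta=(6-1)*5^3 mod 1009 = 625, hash=348+625 mod 1009 = 973
Option C: s[0]='a'->'h', delta=(8-1)*5^3 mod 1009 = 875, hash=348+875 mod 1009 = 214 <-- target
Option D: s[1]='h'->'g', delta=(7-8)*5^2 mod 1009 = 984, hash=348+984 mod 1009 = 323
Option E: s[2]='c'->'j', delta=(10-3)*5^1 mod 1009 = 35, hash=348+35 mod 1009 = 383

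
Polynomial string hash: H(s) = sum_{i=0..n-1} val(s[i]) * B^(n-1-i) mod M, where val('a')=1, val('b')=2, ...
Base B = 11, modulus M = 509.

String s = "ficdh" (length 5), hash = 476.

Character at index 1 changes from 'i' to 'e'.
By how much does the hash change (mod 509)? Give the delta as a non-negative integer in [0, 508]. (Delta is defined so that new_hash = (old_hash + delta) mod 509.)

Delta formula: (val(new) - val(old)) * B^(n-1-k) mod M
  val('e') - val('i') = 5 - 9 = -4
  B^(n-1-k) = 11^3 mod 509 = 313
  Delta = -4 * 313 mod 509 = 275

Answer: 275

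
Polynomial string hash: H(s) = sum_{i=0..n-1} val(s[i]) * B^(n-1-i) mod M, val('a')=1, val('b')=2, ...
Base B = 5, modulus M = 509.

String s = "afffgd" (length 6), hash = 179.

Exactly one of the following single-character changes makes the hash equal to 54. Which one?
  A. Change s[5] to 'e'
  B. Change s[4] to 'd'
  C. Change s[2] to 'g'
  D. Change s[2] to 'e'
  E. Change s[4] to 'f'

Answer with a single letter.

Option A: s[5]='d'->'e', delta=(5-4)*5^0 mod 509 = 1, hash=179+1 mod 509 = 180
Option B: s[4]='g'->'d', delta=(4-7)*5^1 mod 509 = 494, hash=179+494 mod 509 = 164
Option C: s[2]='f'->'g', delta=(7-6)*5^3 mod 509 = 125, hash=179+125 mod 509 = 304
Option D: s[2]='f'->'e', delta=(5-6)*5^3 mod 509 = 384, hash=179+384 mod 509 = 54 <-- target
Option E: s[4]='g'->'f', delta=(6-7)*5^1 mod 509 = 504, hash=179+504 mod 509 = 174

Answer: D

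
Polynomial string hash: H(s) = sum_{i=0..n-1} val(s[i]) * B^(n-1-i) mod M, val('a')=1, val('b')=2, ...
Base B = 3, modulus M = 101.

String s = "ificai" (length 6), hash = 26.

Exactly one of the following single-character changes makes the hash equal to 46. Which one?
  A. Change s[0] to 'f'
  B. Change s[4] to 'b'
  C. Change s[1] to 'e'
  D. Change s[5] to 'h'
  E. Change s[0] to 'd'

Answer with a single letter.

Answer: C

Derivation:
Option A: s[0]='i'->'f', delta=(6-9)*3^5 mod 101 = 79, hash=26+79 mod 101 = 4
Option B: s[4]='a'->'b', delta=(2-1)*3^1 mod 101 = 3, hash=26+3 mod 101 = 29
Option C: s[1]='f'->'e', delta=(5-6)*3^4 mod 101 = 20, hash=26+20 mod 101 = 46 <-- target
Option D: s[5]='i'->'h', delta=(8-9)*3^0 mod 101 = 100, hash=26+100 mod 101 = 25
Option E: s[0]='i'->'d', delta=(4-9)*3^5 mod 101 = 98, hash=26+98 mod 101 = 23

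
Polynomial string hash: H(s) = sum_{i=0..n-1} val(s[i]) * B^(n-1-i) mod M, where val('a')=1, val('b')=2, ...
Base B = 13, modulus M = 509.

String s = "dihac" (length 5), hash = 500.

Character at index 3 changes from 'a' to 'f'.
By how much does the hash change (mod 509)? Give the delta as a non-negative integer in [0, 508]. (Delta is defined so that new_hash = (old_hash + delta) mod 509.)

Answer: 65

Derivation:
Delta formula: (val(new) - val(old)) * B^(n-1-k) mod M
  val('f') - val('a') = 6 - 1 = 5
  B^(n-1-k) = 13^1 mod 509 = 13
  Delta = 5 * 13 mod 509 = 65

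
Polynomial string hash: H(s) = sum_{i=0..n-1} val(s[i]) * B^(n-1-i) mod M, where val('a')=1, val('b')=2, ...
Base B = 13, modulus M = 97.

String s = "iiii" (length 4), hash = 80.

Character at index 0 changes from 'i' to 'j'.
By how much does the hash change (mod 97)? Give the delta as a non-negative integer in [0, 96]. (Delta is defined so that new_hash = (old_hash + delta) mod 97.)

Delta formula: (val(new) - val(old)) * B^(n-1-k) mod M
  val('j') - val('i') = 10 - 9 = 1
  B^(n-1-k) = 13^3 mod 97 = 63
  Delta = 1 * 63 mod 97 = 63

Answer: 63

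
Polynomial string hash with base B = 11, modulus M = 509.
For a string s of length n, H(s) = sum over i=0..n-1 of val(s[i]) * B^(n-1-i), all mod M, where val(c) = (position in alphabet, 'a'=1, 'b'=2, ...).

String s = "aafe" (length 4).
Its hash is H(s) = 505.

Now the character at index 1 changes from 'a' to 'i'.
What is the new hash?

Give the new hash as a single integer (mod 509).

val('a') = 1, val('i') = 9
Position k = 1, exponent = n-1-k = 2
B^2 mod M = 11^2 mod 509 = 121
Delta = (9 - 1) * 121 mod 509 = 459
New hash = (505 + 459) mod 509 = 455

Answer: 455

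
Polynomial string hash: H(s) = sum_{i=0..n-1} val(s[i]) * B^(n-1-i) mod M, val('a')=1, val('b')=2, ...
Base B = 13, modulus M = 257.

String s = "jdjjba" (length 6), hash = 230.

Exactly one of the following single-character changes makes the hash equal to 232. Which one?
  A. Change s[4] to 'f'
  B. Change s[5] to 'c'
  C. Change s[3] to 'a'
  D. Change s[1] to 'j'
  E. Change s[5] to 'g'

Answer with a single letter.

Option A: s[4]='b'->'f', delta=(6-2)*13^1 mod 257 = 52, hash=230+52 mod 257 = 25
Option B: s[5]='a'->'c', delta=(3-1)*13^0 mod 257 = 2, hash=230+2 mod 257 = 232 <-- target
Option C: s[3]='j'->'a', delta=(1-10)*13^2 mod 257 = 21, hash=230+21 mod 257 = 251
Option D: s[1]='d'->'j', delta=(10-4)*13^4 mod 257 = 204, hash=230+204 mod 257 = 177
Option E: s[5]='a'->'g', delta=(7-1)*13^0 mod 257 = 6, hash=230+6 mod 257 = 236

Answer: B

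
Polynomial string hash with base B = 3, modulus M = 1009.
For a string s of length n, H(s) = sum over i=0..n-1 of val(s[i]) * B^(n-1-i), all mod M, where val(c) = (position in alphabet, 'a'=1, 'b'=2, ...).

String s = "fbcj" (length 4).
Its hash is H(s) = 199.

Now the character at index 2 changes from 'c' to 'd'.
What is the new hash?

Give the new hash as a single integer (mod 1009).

Answer: 202

Derivation:
val('c') = 3, val('d') = 4
Position k = 2, exponent = n-1-k = 1
B^1 mod M = 3^1 mod 1009 = 3
Delta = (4 - 3) * 3 mod 1009 = 3
New hash = (199 + 3) mod 1009 = 202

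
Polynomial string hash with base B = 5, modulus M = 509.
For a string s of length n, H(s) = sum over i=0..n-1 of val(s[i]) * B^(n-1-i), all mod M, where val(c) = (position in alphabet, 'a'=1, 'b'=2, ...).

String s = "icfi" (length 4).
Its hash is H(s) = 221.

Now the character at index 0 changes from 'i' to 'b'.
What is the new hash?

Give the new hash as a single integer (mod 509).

Answer: 364

Derivation:
val('i') = 9, val('b') = 2
Position k = 0, exponent = n-1-k = 3
B^3 mod M = 5^3 mod 509 = 125
Delta = (2 - 9) * 125 mod 509 = 143
New hash = (221 + 143) mod 509 = 364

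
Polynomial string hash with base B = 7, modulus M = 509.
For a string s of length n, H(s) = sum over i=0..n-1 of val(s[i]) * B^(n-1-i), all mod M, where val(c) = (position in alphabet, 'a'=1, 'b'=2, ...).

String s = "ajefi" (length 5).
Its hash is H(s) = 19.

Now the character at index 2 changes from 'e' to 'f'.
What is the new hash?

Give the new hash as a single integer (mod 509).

Answer: 68

Derivation:
val('e') = 5, val('f') = 6
Position k = 2, exponent = n-1-k = 2
B^2 mod M = 7^2 mod 509 = 49
Delta = (6 - 5) * 49 mod 509 = 49
New hash = (19 + 49) mod 509 = 68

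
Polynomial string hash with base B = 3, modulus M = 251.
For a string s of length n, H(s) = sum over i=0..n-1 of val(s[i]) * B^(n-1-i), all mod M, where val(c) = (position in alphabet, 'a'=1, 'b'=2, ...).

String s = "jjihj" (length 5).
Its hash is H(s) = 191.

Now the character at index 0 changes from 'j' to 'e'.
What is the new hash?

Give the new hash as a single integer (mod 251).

val('j') = 10, val('e') = 5
Position k = 0, exponent = n-1-k = 4
B^4 mod M = 3^4 mod 251 = 81
Delta = (5 - 10) * 81 mod 251 = 97
New hash = (191 + 97) mod 251 = 37

Answer: 37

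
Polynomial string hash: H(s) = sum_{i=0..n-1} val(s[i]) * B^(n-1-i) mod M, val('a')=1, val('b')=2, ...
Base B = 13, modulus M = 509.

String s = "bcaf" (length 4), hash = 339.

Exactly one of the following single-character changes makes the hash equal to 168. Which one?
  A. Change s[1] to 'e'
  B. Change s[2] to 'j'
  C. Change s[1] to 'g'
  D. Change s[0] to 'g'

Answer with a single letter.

Answer: A

Derivation:
Option A: s[1]='c'->'e', delta=(5-3)*13^2 mod 509 = 338, hash=339+338 mod 509 = 168 <-- target
Option B: s[2]='a'->'j', delta=(10-1)*13^1 mod 509 = 117, hash=339+117 mod 509 = 456
Option C: s[1]='c'->'g', delta=(7-3)*13^2 mod 509 = 167, hash=339+167 mod 509 = 506
Option D: s[0]='b'->'g', delta=(7-2)*13^3 mod 509 = 296, hash=339+296 mod 509 = 126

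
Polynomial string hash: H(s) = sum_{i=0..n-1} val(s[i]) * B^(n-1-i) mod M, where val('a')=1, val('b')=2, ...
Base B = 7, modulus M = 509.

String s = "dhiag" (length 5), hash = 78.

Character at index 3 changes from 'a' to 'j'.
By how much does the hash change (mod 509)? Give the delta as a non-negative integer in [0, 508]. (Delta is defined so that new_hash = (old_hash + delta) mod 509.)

Delta formula: (val(new) - val(old)) * B^(n-1-k) mod M
  val('j') - val('a') = 10 - 1 = 9
  B^(n-1-k) = 7^1 mod 509 = 7
  Delta = 9 * 7 mod 509 = 63

Answer: 63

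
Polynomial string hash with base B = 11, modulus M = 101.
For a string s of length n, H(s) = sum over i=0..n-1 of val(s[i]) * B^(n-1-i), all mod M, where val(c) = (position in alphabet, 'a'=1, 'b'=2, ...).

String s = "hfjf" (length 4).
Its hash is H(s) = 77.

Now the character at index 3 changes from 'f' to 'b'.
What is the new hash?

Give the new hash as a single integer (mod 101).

val('f') = 6, val('b') = 2
Position k = 3, exponent = n-1-k = 0
B^0 mod M = 11^0 mod 101 = 1
Delta = (2 - 6) * 1 mod 101 = 97
New hash = (77 + 97) mod 101 = 73

Answer: 73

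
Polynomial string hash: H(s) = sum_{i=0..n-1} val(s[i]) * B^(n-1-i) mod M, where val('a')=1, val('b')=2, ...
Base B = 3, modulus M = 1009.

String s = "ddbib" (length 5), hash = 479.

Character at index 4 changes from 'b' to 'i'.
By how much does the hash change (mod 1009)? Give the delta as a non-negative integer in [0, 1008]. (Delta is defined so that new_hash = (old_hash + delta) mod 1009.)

Answer: 7

Derivation:
Delta formula: (val(new) - val(old)) * B^(n-1-k) mod M
  val('i') - val('b') = 9 - 2 = 7
  B^(n-1-k) = 3^0 mod 1009 = 1
  Delta = 7 * 1 mod 1009 = 7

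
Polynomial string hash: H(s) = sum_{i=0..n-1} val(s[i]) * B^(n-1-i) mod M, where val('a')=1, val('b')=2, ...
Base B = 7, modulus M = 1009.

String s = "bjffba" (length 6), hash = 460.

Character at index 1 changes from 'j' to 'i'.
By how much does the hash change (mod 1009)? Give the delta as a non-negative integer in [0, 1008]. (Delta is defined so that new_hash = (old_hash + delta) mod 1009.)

Answer: 626

Derivation:
Delta formula: (val(new) - val(old)) * B^(n-1-k) mod M
  val('i') - val('j') = 9 - 10 = -1
  B^(n-1-k) = 7^4 mod 1009 = 383
  Delta = -1 * 383 mod 1009 = 626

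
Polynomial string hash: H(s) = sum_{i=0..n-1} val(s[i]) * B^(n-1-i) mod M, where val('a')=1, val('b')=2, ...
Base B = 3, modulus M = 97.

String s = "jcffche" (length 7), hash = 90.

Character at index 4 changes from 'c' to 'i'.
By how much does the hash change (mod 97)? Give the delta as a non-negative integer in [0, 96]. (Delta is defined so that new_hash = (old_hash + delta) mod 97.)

Answer: 54

Derivation:
Delta formula: (val(new) - val(old)) * B^(n-1-k) mod M
  val('i') - val('c') = 9 - 3 = 6
  B^(n-1-k) = 3^2 mod 97 = 9
  Delta = 6 * 9 mod 97 = 54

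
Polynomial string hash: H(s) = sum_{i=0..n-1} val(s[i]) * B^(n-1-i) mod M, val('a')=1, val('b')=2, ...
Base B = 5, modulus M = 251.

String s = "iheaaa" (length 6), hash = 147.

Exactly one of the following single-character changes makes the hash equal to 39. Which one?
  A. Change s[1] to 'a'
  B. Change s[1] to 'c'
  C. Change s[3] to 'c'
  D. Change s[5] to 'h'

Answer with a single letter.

Option A: s[1]='h'->'a', delta=(1-8)*5^4 mod 251 = 143, hash=147+143 mod 251 = 39 <-- target
Option B: s[1]='h'->'c', delta=(3-8)*5^4 mod 251 = 138, hash=147+138 mod 251 = 34
Option C: s[3]='a'->'c', delta=(3-1)*5^2 mod 251 = 50, hash=147+50 mod 251 = 197
Option D: s[5]='a'->'h', delta=(8-1)*5^0 mod 251 = 7, hash=147+7 mod 251 = 154

Answer: A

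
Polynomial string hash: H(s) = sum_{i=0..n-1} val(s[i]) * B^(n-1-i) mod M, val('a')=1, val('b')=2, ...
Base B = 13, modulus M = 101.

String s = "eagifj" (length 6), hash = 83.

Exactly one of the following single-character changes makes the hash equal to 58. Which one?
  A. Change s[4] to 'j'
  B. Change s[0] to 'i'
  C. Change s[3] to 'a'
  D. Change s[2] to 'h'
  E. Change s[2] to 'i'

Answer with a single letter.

Answer: D

Derivation:
Option A: s[4]='f'->'j', delta=(10-6)*13^1 mod 101 = 52, hash=83+52 mod 101 = 34
Option B: s[0]='e'->'i', delta=(9-5)*13^5 mod 101 = 68, hash=83+68 mod 101 = 50
Option C: s[3]='i'->'a', delta=(1-9)*13^2 mod 101 = 62, hash=83+62 mod 101 = 44
Option D: s[2]='g'->'h', delta=(8-7)*13^3 mod 101 = 76, hash=83+76 mod 101 = 58 <-- target
Option E: s[2]='g'->'i', delta=(9-7)*13^3 mod 101 = 51, hash=83+51 mod 101 = 33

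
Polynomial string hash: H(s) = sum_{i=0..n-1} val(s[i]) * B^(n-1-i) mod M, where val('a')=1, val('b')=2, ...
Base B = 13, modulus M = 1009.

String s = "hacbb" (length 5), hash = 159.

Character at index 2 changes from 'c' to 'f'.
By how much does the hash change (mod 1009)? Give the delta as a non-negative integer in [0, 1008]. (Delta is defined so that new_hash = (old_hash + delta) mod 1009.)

Delta formula: (val(new) - val(old)) * B^(n-1-k) mod M
  val('f') - val('c') = 6 - 3 = 3
  B^(n-1-k) = 13^2 mod 1009 = 169
  Delta = 3 * 169 mod 1009 = 507

Answer: 507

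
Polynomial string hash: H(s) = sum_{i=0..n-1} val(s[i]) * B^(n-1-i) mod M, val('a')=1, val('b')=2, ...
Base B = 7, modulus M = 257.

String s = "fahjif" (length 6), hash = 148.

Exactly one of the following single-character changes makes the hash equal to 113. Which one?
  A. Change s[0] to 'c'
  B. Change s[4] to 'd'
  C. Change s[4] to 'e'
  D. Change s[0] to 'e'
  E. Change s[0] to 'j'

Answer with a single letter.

Option A: s[0]='f'->'c', delta=(3-6)*7^5 mod 257 = 208, hash=148+208 mod 257 = 99
Option B: s[4]='i'->'d', delta=(4-9)*7^1 mod 257 = 222, hash=148+222 mod 257 = 113 <-- target
Option C: s[4]='i'->'e', delta=(5-9)*7^1 mod 257 = 229, hash=148+229 mod 257 = 120
Option D: s[0]='f'->'e', delta=(5-6)*7^5 mod 257 = 155, hash=148+155 mod 257 = 46
Option E: s[0]='f'->'j', delta=(10-6)*7^5 mod 257 = 151, hash=148+151 mod 257 = 42

Answer: B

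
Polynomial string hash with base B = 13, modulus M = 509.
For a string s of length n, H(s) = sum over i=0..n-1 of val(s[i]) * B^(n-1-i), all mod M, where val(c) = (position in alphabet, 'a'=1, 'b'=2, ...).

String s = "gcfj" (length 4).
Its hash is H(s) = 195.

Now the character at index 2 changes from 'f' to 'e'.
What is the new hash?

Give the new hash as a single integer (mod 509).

Answer: 182

Derivation:
val('f') = 6, val('e') = 5
Position k = 2, exponent = n-1-k = 1
B^1 mod M = 13^1 mod 509 = 13
Delta = (5 - 6) * 13 mod 509 = 496
New hash = (195 + 496) mod 509 = 182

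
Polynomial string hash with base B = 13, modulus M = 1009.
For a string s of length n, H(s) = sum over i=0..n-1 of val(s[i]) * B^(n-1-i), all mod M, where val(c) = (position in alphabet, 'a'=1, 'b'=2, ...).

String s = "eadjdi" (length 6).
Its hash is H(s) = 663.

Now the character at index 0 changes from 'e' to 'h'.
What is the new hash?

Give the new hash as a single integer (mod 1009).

Answer: 606

Derivation:
val('e') = 5, val('h') = 8
Position k = 0, exponent = n-1-k = 5
B^5 mod M = 13^5 mod 1009 = 990
Delta = (8 - 5) * 990 mod 1009 = 952
New hash = (663 + 952) mod 1009 = 606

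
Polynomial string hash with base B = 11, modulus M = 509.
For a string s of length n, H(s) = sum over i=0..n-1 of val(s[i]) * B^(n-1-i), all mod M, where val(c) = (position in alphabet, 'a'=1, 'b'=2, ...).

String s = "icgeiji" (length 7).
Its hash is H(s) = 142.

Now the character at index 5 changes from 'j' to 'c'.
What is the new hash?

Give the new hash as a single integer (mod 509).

val('j') = 10, val('c') = 3
Position k = 5, exponent = n-1-k = 1
B^1 mod M = 11^1 mod 509 = 11
Delta = (3 - 10) * 11 mod 509 = 432
New hash = (142 + 432) mod 509 = 65

Answer: 65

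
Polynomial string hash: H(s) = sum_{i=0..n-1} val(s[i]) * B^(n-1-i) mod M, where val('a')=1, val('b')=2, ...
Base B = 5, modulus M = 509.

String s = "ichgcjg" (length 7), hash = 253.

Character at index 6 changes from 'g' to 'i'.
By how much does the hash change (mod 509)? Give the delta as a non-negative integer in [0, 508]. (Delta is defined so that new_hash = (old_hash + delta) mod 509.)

Delta formula: (val(new) - val(old)) * B^(n-1-k) mod M
  val('i') - val('g') = 9 - 7 = 2
  B^(n-1-k) = 5^0 mod 509 = 1
  Delta = 2 * 1 mod 509 = 2

Answer: 2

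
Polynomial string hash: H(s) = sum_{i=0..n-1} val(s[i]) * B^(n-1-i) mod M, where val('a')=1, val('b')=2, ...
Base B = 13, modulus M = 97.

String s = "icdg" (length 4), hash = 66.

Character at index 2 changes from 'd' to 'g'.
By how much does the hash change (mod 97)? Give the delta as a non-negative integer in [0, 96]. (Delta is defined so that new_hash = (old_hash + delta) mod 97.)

Answer: 39

Derivation:
Delta formula: (val(new) - val(old)) * B^(n-1-k) mod M
  val('g') - val('d') = 7 - 4 = 3
  B^(n-1-k) = 13^1 mod 97 = 13
  Delta = 3 * 13 mod 97 = 39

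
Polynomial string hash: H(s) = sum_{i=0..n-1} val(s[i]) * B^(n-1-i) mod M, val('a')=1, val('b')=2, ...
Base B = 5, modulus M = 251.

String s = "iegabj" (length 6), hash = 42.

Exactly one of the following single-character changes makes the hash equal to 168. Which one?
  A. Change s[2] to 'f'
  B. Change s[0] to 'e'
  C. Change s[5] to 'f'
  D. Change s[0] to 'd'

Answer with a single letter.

Option A: s[2]='g'->'f', delta=(6-7)*5^3 mod 251 = 126, hash=42+126 mod 251 = 168 <-- target
Option B: s[0]='i'->'e', delta=(5-9)*5^5 mod 251 = 50, hash=42+50 mod 251 = 92
Option C: s[5]='j'->'f', delta=(6-10)*5^0 mod 251 = 247, hash=42+247 mod 251 = 38
Option D: s[0]='i'->'d', delta=(4-9)*5^5 mod 251 = 188, hash=42+188 mod 251 = 230

Answer: A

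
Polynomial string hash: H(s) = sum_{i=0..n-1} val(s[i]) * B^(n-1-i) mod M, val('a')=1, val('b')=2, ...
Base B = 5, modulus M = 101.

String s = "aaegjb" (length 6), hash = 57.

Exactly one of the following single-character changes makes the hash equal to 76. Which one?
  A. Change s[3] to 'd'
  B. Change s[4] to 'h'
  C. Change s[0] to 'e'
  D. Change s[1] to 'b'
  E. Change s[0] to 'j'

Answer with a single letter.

Answer: D

Derivation:
Option A: s[3]='g'->'d', delta=(4-7)*5^2 mod 101 = 26, hash=57+26 mod 101 = 83
Option B: s[4]='j'->'h', delta=(8-10)*5^1 mod 101 = 91, hash=57+91 mod 101 = 47
Option C: s[0]='a'->'e', delta=(5-1)*5^5 mod 101 = 77, hash=57+77 mod 101 = 33
Option D: s[1]='a'->'b', delta=(2-1)*5^4 mod 101 = 19, hash=57+19 mod 101 = 76 <-- target
Option E: s[0]='a'->'j', delta=(10-1)*5^5 mod 101 = 47, hash=57+47 mod 101 = 3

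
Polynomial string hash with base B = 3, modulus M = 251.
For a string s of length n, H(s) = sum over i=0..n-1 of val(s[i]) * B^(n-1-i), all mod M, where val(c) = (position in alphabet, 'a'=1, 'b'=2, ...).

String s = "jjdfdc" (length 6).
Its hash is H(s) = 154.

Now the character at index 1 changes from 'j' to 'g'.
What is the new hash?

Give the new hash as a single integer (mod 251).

Answer: 162

Derivation:
val('j') = 10, val('g') = 7
Position k = 1, exponent = n-1-k = 4
B^4 mod M = 3^4 mod 251 = 81
Delta = (7 - 10) * 81 mod 251 = 8
New hash = (154 + 8) mod 251 = 162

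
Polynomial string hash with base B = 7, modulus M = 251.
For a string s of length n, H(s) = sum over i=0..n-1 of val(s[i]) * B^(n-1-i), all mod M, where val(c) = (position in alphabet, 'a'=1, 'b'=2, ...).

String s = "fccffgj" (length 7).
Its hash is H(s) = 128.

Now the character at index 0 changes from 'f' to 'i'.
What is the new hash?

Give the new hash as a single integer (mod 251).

Answer: 169

Derivation:
val('f') = 6, val('i') = 9
Position k = 0, exponent = n-1-k = 6
B^6 mod M = 7^6 mod 251 = 181
Delta = (9 - 6) * 181 mod 251 = 41
New hash = (128 + 41) mod 251 = 169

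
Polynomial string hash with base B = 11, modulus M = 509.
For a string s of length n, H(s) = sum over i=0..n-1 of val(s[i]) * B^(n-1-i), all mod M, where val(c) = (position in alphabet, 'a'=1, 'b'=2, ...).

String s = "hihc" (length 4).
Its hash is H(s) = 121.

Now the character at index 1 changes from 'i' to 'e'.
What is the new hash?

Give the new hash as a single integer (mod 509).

val('i') = 9, val('e') = 5
Position k = 1, exponent = n-1-k = 2
B^2 mod M = 11^2 mod 509 = 121
Delta = (5 - 9) * 121 mod 509 = 25
New hash = (121 + 25) mod 509 = 146

Answer: 146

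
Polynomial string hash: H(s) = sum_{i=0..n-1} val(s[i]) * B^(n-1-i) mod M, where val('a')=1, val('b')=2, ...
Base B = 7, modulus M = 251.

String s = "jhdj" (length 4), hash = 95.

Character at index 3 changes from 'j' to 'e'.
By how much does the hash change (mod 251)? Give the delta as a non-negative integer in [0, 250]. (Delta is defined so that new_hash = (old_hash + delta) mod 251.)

Delta formula: (val(new) - val(old)) * B^(n-1-k) mod M
  val('e') - val('j') = 5 - 10 = -5
  B^(n-1-k) = 7^0 mod 251 = 1
  Delta = -5 * 1 mod 251 = 246

Answer: 246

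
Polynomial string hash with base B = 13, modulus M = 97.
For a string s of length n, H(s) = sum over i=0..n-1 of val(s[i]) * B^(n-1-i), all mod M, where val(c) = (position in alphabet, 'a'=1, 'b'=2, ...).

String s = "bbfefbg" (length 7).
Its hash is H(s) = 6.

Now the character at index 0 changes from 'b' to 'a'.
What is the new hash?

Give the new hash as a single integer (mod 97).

Answer: 14

Derivation:
val('b') = 2, val('a') = 1
Position k = 0, exponent = n-1-k = 6
B^6 mod M = 13^6 mod 97 = 89
Delta = (1 - 2) * 89 mod 97 = 8
New hash = (6 + 8) mod 97 = 14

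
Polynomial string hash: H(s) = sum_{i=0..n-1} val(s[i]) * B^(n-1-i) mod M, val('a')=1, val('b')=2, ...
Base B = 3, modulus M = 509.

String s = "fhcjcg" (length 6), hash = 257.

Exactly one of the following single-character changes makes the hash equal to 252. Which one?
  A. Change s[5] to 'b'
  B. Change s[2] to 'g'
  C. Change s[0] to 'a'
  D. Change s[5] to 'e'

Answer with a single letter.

Option A: s[5]='g'->'b', delta=(2-7)*3^0 mod 509 = 504, hash=257+504 mod 509 = 252 <-- target
Option B: s[2]='c'->'g', delta=(7-3)*3^3 mod 509 = 108, hash=257+108 mod 509 = 365
Option C: s[0]='f'->'a', delta=(1-6)*3^5 mod 509 = 312, hash=257+312 mod 509 = 60
Option D: s[5]='g'->'e', delta=(5-7)*3^0 mod 509 = 507, hash=257+507 mod 509 = 255

Answer: A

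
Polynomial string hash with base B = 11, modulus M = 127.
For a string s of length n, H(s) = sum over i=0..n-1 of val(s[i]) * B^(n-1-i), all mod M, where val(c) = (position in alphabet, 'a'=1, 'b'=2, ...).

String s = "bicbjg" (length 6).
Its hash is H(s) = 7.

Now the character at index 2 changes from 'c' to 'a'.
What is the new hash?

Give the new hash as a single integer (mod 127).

Answer: 12

Derivation:
val('c') = 3, val('a') = 1
Position k = 2, exponent = n-1-k = 3
B^3 mod M = 11^3 mod 127 = 61
Delta = (1 - 3) * 61 mod 127 = 5
New hash = (7 + 5) mod 127 = 12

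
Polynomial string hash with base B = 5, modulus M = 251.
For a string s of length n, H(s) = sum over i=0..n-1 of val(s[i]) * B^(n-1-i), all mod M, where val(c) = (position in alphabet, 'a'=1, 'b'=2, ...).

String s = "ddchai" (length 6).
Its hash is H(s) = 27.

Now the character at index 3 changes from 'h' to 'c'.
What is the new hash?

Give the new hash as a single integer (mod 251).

Answer: 153

Derivation:
val('h') = 8, val('c') = 3
Position k = 3, exponent = n-1-k = 2
B^2 mod M = 5^2 mod 251 = 25
Delta = (3 - 8) * 25 mod 251 = 126
New hash = (27 + 126) mod 251 = 153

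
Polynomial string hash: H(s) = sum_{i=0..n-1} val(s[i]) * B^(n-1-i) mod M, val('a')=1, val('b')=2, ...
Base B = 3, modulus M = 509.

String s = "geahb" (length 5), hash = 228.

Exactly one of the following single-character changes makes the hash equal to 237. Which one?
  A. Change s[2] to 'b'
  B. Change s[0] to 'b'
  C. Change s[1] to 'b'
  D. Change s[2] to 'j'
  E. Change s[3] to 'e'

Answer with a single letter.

Answer: A

Derivation:
Option A: s[2]='a'->'b', delta=(2-1)*3^2 mod 509 = 9, hash=228+9 mod 509 = 237 <-- target
Option B: s[0]='g'->'b', delta=(2-7)*3^4 mod 509 = 104, hash=228+104 mod 509 = 332
Option C: s[1]='e'->'b', delta=(2-5)*3^3 mod 509 = 428, hash=228+428 mod 509 = 147
Option D: s[2]='a'->'j', delta=(10-1)*3^2 mod 509 = 81, hash=228+81 mod 509 = 309
Option E: s[3]='h'->'e', delta=(5-8)*3^1 mod 509 = 500, hash=228+500 mod 509 = 219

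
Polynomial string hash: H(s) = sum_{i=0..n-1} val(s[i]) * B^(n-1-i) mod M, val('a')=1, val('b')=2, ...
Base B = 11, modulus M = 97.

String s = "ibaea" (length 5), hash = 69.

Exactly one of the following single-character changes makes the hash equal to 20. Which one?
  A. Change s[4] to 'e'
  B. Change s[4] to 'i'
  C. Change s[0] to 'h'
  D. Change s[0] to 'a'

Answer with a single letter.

Option A: s[4]='a'->'e', delta=(5-1)*11^0 mod 97 = 4, hash=69+4 mod 97 = 73
Option B: s[4]='a'->'i', delta=(9-1)*11^0 mod 97 = 8, hash=69+8 mod 97 = 77
Option C: s[0]='i'->'h', delta=(8-9)*11^4 mod 97 = 6, hash=69+6 mod 97 = 75
Option D: s[0]='i'->'a', delta=(1-9)*11^4 mod 97 = 48, hash=69+48 mod 97 = 20 <-- target

Answer: D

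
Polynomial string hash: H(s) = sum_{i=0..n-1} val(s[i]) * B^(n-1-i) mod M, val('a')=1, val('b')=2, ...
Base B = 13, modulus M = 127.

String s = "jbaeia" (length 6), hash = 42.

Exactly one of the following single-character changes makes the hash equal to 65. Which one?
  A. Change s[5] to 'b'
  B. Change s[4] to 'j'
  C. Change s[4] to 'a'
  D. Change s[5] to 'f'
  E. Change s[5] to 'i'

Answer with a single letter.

Answer: C

Derivation:
Option A: s[5]='a'->'b', delta=(2-1)*13^0 mod 127 = 1, hash=42+1 mod 127 = 43
Option B: s[4]='i'->'j', delta=(10-9)*13^1 mod 127 = 13, hash=42+13 mod 127 = 55
Option C: s[4]='i'->'a', delta=(1-9)*13^1 mod 127 = 23, hash=42+23 mod 127 = 65 <-- target
Option D: s[5]='a'->'f', delta=(6-1)*13^0 mod 127 = 5, hash=42+5 mod 127 = 47
Option E: s[5]='a'->'i', delta=(9-1)*13^0 mod 127 = 8, hash=42+8 mod 127 = 50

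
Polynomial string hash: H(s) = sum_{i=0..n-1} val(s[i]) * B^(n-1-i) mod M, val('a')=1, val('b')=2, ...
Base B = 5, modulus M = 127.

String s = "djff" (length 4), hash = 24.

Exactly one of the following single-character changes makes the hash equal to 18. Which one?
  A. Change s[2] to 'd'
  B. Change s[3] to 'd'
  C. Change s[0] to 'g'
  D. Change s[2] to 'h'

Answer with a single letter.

Answer: C

Derivation:
Option A: s[2]='f'->'d', delta=(4-6)*5^1 mod 127 = 117, hash=24+117 mod 127 = 14
Option B: s[3]='f'->'d', delta=(4-6)*5^0 mod 127 = 125, hash=24+125 mod 127 = 22
Option C: s[0]='d'->'g', delta=(7-4)*5^3 mod 127 = 121, hash=24+121 mod 127 = 18 <-- target
Option D: s[2]='f'->'h', delta=(8-6)*5^1 mod 127 = 10, hash=24+10 mod 127 = 34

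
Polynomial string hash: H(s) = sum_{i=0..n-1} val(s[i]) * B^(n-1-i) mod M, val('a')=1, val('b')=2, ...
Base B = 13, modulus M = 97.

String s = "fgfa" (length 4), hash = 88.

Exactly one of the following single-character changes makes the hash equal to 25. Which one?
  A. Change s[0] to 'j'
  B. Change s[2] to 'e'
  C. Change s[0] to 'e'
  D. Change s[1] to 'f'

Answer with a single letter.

Answer: C

Derivation:
Option A: s[0]='f'->'j', delta=(10-6)*13^3 mod 97 = 58, hash=88+58 mod 97 = 49
Option B: s[2]='f'->'e', delta=(5-6)*13^1 mod 97 = 84, hash=88+84 mod 97 = 75
Option C: s[0]='f'->'e', delta=(5-6)*13^3 mod 97 = 34, hash=88+34 mod 97 = 25 <-- target
Option D: s[1]='g'->'f', delta=(6-7)*13^2 mod 97 = 25, hash=88+25 mod 97 = 16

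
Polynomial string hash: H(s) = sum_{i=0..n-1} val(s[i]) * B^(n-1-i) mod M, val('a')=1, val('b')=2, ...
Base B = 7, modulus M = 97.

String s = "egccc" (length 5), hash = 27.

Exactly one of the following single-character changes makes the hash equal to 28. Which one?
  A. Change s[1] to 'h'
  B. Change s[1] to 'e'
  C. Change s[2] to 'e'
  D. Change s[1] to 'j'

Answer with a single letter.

Option A: s[1]='g'->'h', delta=(8-7)*7^3 mod 97 = 52, hash=27+52 mod 97 = 79
Option B: s[1]='g'->'e', delta=(5-7)*7^3 mod 97 = 90, hash=27+90 mod 97 = 20
Option C: s[2]='c'->'e', delta=(5-3)*7^2 mod 97 = 1, hash=27+1 mod 97 = 28 <-- target
Option D: s[1]='g'->'j', delta=(10-7)*7^3 mod 97 = 59, hash=27+59 mod 97 = 86

Answer: C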